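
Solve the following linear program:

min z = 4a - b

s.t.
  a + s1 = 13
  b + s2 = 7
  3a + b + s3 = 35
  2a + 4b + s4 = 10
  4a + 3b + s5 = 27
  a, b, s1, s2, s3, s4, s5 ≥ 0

Evaluate the objective at each vertex of the feasible region:
  z(0, 0) = 0
  z(5, 0) = 20
  z(0, 2.5) = -2.5  ←
The minimum is at a = 0, b = 2.5.

a = 0, b = 2.5, z = -2.5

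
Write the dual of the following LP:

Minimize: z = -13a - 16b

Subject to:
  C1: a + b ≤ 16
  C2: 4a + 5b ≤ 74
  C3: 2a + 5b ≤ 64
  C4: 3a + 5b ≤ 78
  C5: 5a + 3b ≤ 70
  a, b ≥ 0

Primal min cᵀx s.t. Ax ≤ b, x ≥ 0  →  Dual max −bᵀy s.t. Aᵀy ≥ −c, y ≥ 0.

Maximize: z = -16y1 - 74y2 - 64y3 - 78y4 - 70y5

Subject to:
  y1 + 4y2 + 2y3 + 3y4 + 5y5 ≥ 13
  y1 + 5y2 + 5y3 + 5y4 + 3y5 ≥ 16
  y1, y2, y3, y4, y5 ≥ 0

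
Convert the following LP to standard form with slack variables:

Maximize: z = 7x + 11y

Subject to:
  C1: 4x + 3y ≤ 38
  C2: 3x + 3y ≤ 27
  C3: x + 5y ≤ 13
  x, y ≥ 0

max z = 7x + 11y

s.t.
  4x + 3y + s1 = 38
  3x + 3y + s2 = 27
  x + 5y + s3 = 13
  x, y, s1, s2, s3 ≥ 0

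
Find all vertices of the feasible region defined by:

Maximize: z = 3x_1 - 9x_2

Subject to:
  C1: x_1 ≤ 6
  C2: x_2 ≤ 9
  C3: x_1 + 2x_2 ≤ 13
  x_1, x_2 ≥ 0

(0, 0), (6, 0), (6, 3.5), (0, 6.5)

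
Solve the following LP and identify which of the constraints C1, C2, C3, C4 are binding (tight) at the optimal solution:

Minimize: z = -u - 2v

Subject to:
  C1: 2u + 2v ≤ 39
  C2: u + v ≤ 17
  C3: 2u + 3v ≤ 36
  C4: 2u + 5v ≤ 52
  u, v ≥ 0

At u = 6, v = 8, compute slack b - a·x for each constraint:
  C1: 39 − 28 = 11  (slack)
  C2: 17 − 14 = 3  (slack)
  C3: 36 − 36 = 0  (binding)
  C4: 52 − 52 = 0  (binding)

Optimal: u = 6, v = 8
Binding: C3, C4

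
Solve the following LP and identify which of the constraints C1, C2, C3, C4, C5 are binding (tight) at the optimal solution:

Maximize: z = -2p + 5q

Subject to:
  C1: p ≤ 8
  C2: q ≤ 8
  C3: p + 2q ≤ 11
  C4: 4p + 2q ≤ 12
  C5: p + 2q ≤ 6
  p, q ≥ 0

At p = 0, q = 3, compute slack b - a·x for each constraint:
  C1: 8 − 0 = 8  (slack)
  C2: 8 − 3 = 5  (slack)
  C3: 11 − 6 = 5  (slack)
  C4: 12 − 6 = 6  (slack)
  C5: 6 − 6 = 0  (binding)

Optimal: p = 0, q = 3
Binding: C5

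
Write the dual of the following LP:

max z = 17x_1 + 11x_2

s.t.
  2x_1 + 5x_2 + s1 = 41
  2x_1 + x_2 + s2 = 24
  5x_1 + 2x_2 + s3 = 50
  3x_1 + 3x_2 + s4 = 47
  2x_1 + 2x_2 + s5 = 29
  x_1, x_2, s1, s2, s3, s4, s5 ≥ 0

Primal max cᵀx s.t. Ax ≤ b, x ≥ 0  →  Dual min bᵀy s.t. Aᵀy ≥ c, y ≥ 0.

Minimize: z = 41y1 + 24y2 + 50y3 + 47y4 + 29y5

Subject to:
  2y1 + 2y2 + 5y3 + 3y4 + 2y5 ≥ 17
  5y1 + y2 + 2y3 + 3y4 + 2y5 ≥ 11
  y1, y2, y3, y4, y5 ≥ 0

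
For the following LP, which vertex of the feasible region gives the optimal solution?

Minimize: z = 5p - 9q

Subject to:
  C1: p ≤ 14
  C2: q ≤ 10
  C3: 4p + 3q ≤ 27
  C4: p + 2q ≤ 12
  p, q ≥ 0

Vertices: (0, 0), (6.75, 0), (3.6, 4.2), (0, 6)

Evaluate the objective at each vertex of the feasible region:
  z(0, 0) = 0
  z(6.75, 0) = 33.75
  z(3.6, 4.2) = -19.8
  z(0, 6) = -54  ←
The minimum is at p = 0, q = 6.

(0, 6)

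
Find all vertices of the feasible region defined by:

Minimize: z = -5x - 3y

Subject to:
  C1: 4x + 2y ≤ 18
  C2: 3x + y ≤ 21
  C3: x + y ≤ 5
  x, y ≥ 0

(0, 0), (4.5, 0), (4, 1), (0, 5)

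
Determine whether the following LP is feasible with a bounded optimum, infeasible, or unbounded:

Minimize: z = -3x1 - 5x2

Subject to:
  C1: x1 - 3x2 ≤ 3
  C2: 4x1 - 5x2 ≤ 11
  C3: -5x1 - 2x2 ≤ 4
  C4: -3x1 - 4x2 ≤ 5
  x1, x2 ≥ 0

Unbounded (objective can decrease without bound)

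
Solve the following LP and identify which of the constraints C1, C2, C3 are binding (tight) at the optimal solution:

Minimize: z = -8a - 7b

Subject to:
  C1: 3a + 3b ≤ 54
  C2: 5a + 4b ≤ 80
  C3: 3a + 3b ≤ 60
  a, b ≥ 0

At a = 8, b = 10, compute slack b - a·x for each constraint:
  C1: 54 − 54 = 0  (binding)
  C2: 80 − 80 = 0  (binding)
  C3: 60 − 54 = 6  (slack)

Optimal: a = 8, b = 10
Binding: C1, C2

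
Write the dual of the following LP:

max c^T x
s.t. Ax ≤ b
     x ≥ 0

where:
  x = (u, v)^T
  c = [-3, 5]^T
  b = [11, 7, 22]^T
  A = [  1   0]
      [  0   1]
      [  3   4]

Primal max cᵀx s.t. Ax ≤ b, x ≥ 0  →  Dual min bᵀy s.t. Aᵀy ≥ c, y ≥ 0.

Minimize: z = 11y1 + 7y2 + 22y3

Subject to:
  y1 + 3y3 ≥ -3
  y2 + 4y3 ≥ 5
  y1, y2, y3 ≥ 0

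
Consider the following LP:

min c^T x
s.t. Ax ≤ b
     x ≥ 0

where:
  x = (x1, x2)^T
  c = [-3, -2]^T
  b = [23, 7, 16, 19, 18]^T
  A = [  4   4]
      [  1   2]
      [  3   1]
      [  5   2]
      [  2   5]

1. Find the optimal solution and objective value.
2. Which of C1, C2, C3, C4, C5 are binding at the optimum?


1. x1 = 3, x2 = 2, z = -13
2. C2, C4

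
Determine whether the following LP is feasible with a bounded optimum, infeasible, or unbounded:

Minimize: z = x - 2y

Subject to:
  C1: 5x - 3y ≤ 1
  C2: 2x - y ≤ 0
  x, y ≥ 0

Unbounded (objective can decrease without bound)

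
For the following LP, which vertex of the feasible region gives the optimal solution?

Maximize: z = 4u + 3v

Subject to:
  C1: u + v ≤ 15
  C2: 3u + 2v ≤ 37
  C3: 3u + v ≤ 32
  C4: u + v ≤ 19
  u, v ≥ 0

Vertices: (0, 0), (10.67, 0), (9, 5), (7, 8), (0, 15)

Evaluate the objective at each vertex of the feasible region:
  z(0, 0) = 0
  z(10.67, 0) = 42.67
  z(9, 5) = 51
  z(7, 8) = 52  ←
  z(0, 15) = 45
The maximum is at u = 7, v = 8.

(7, 8)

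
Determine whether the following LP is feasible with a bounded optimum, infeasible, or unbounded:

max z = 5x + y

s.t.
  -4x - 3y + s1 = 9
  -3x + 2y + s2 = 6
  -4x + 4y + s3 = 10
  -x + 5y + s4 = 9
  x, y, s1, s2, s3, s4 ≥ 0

Unbounded (objective can increase without bound)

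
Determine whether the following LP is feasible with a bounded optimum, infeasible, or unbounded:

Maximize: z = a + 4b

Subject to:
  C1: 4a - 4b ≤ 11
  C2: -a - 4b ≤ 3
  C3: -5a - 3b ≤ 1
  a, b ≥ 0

Unbounded (objective can increase without bound)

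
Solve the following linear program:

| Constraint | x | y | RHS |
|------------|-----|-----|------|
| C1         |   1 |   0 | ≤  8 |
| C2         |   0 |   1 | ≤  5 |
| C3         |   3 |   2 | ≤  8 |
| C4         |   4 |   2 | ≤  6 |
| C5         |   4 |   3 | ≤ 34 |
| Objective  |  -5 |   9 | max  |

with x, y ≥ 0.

Evaluate the objective at each vertex of the feasible region:
  z(0, 0) = 0
  z(1.5, 0) = -7.5
  z(0, 3) = 27  ←
The maximum is at x = 0, y = 3.

x = 0, y = 3, z = 27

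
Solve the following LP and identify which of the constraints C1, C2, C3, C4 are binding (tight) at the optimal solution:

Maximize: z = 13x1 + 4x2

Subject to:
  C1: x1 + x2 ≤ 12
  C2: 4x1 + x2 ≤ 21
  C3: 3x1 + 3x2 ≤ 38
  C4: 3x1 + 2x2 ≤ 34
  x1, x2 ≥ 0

At x1 = 3, x2 = 9, compute slack b - a·x for each constraint:
  C1: 12 − 12 = 0  (binding)
  C2: 21 − 21 = 0  (binding)
  C3: 38 − 36 = 2  (slack)
  C4: 34 − 27 = 7  (slack)

Optimal: x1 = 3, x2 = 9
Binding: C1, C2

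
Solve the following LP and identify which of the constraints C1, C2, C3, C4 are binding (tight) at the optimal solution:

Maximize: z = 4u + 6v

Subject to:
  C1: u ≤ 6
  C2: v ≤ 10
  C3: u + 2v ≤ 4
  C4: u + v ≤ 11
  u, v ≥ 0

At u = 4, v = 0, compute slack b - a·x for each constraint:
  C1: 6 − 4 = 2  (slack)
  C2: 10 − 0 = 10  (slack)
  C3: 4 − 4 = 0  (binding)
  C4: 11 − 4 = 7  (slack)

Optimal: u = 4, v = 0
Binding: C3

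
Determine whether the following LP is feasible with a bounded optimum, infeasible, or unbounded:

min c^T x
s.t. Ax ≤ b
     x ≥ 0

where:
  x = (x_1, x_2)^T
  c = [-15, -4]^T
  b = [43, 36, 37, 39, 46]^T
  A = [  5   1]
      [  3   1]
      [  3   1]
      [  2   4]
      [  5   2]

Feasible with a bounded optimal solution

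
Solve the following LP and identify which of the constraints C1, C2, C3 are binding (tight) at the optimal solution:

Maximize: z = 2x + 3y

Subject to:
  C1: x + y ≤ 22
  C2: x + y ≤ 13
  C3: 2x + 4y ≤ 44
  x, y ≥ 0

At x = 4, y = 9, compute slack b - a·x for each constraint:
  C1: 22 − 13 = 9  (slack)
  C2: 13 − 13 = 0  (binding)
  C3: 44 − 44 = 0  (binding)

Optimal: x = 4, y = 9
Binding: C2, C3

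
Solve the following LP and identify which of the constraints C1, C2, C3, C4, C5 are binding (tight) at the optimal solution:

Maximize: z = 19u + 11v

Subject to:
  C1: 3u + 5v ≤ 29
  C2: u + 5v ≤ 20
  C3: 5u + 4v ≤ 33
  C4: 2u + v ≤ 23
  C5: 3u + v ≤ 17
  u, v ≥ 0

At u = 5, v = 2, compute slack b - a·x for each constraint:
  C1: 29 − 25 = 4  (slack)
  C2: 20 − 15 = 5  (slack)
  C3: 33 − 33 = 0  (binding)
  C4: 23 − 12 = 11  (slack)
  C5: 17 − 17 = 0  (binding)

Optimal: u = 5, v = 2
Binding: C3, C5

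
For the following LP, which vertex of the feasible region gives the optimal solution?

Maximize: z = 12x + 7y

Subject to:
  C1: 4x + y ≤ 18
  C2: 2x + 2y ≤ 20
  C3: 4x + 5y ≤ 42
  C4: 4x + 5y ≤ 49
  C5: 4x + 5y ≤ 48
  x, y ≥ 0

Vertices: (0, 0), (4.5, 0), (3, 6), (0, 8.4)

Evaluate the objective at each vertex of the feasible region:
  z(0, 0) = 0
  z(4.5, 0) = 54
  z(3, 6) = 78  ←
  z(0, 8.4) = 58.8
The maximum is at x = 3, y = 6.

(3, 6)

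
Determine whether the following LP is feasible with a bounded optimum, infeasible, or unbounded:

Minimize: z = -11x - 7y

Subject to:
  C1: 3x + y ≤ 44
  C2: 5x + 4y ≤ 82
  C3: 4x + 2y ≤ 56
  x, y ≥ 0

Feasible with a bounded optimal solution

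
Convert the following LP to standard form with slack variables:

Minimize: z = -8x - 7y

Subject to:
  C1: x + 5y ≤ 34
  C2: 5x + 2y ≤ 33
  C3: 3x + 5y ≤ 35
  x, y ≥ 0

min z = -8x - 7y

s.t.
  x + 5y + s1 = 34
  5x + 2y + s2 = 33
  3x + 5y + s3 = 35
  x, y, s1, s2, s3 ≥ 0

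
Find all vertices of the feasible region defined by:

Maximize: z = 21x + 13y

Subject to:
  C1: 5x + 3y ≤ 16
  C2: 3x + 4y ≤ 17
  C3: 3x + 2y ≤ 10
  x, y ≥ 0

(0, 0), (3.2, 0), (2, 2), (1, 3.5), (0, 4.25)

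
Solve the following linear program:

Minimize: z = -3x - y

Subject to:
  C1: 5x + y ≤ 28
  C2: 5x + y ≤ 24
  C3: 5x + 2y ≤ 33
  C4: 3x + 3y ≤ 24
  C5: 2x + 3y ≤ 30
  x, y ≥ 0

Evaluate the objective at each vertex of the feasible region:
  z(0, 0) = 0
  z(4.8, 0) = -14.4
  z(4, 4) = -16  ←
  z(0, 8) = -8
The minimum is at x = 4, y = 4.

x = 4, y = 4, z = -16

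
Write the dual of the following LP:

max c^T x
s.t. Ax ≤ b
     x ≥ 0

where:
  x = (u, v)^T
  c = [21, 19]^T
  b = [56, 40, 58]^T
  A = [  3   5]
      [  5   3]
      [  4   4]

Primal max cᵀx s.t. Ax ≤ b, x ≥ 0  →  Dual min bᵀy s.t. Aᵀy ≥ c, y ≥ 0.

Minimize: z = 56y1 + 40y2 + 58y3

Subject to:
  3y1 + 5y2 + 4y3 ≥ 21
  5y1 + 3y2 + 4y3 ≥ 19
  y1, y2, y3 ≥ 0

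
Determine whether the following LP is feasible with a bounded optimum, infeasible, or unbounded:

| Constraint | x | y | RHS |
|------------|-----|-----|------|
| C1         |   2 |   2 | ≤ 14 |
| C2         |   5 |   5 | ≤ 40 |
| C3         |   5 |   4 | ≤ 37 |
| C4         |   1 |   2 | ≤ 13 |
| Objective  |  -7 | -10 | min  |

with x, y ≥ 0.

Feasible with a bounded optimal solution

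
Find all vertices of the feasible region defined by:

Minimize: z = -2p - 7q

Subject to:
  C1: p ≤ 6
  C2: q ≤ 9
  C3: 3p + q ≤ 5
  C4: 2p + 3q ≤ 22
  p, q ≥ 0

(0, 0), (1.667, 0), (0, 5)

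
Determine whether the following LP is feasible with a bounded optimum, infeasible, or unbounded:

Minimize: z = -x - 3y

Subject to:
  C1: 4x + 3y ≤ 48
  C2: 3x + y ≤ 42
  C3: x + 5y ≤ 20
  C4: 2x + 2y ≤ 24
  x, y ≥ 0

Feasible with a bounded optimal solution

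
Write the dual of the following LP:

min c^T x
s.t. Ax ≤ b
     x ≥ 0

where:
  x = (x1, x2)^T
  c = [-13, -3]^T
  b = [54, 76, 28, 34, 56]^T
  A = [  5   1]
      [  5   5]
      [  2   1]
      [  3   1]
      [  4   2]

Primal min cᵀx s.t. Ax ≤ b, x ≥ 0  →  Dual max −bᵀy s.t. Aᵀy ≥ −c, y ≥ 0.

Maximize: z = -54y1 - 76y2 - 28y3 - 34y4 - 56y5

Subject to:
  5y1 + 5y2 + 2y3 + 3y4 + 4y5 ≥ 13
  y1 + 5y2 + y3 + y4 + 2y5 ≥ 3
  y1, y2, y3, y4, y5 ≥ 0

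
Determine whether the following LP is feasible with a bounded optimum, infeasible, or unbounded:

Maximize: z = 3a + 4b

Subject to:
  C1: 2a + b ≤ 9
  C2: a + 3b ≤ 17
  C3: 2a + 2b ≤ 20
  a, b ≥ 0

Feasible with a bounded optimal solution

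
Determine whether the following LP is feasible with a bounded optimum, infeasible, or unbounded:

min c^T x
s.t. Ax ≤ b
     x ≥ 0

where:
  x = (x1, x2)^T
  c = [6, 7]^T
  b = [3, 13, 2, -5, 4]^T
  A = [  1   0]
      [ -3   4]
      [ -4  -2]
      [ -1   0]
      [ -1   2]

Infeasible (no feasible solution exists)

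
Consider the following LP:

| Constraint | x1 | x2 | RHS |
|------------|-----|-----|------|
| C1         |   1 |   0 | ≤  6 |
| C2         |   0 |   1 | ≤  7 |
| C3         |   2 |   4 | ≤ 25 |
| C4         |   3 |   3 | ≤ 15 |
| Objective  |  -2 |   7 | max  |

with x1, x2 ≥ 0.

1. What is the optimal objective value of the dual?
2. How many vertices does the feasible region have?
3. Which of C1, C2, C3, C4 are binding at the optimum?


1. 35
2. 3
3. C4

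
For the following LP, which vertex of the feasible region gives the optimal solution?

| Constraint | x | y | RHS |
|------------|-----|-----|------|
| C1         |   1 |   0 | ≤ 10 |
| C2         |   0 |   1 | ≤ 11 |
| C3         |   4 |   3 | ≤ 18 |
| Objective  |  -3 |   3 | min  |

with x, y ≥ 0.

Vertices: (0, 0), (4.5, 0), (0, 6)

Evaluate the objective at each vertex of the feasible region:
  z(0, 0) = 0
  z(4.5, 0) = -13.5  ←
  z(0, 6) = 18
The minimum is at x = 4.5, y = 0.

(4.5, 0)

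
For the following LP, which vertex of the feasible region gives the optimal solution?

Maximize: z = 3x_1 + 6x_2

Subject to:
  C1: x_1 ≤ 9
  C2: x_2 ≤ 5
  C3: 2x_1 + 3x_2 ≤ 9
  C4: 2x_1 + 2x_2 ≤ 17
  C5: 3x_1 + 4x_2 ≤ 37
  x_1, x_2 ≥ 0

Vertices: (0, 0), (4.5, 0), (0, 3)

Evaluate the objective at each vertex of the feasible region:
  z(0, 0) = 0
  z(4.5, 0) = 13.5
  z(0, 3) = 18  ←
The maximum is at x_1 = 0, x_2 = 3.

(0, 3)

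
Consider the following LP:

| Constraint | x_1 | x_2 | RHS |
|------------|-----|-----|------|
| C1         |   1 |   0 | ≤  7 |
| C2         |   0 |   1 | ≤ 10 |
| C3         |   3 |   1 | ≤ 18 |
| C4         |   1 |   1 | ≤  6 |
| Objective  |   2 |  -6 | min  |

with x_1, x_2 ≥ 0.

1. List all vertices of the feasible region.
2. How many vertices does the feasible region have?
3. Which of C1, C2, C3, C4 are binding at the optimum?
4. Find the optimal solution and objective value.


1. (0, 0), (6, 0), (0, 6)
2. 3
3. C4
4. x_1 = 0, x_2 = 6, z = -36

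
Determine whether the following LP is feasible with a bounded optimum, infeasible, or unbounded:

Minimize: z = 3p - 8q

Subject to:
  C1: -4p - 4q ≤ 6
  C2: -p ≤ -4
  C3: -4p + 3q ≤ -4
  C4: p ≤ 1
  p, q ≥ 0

Infeasible (no feasible solution exists)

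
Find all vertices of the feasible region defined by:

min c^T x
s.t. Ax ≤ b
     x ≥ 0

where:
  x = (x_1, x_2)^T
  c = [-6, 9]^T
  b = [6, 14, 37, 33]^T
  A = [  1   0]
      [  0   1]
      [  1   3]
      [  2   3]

(0, 0), (6, 0), (6, 7), (0, 11)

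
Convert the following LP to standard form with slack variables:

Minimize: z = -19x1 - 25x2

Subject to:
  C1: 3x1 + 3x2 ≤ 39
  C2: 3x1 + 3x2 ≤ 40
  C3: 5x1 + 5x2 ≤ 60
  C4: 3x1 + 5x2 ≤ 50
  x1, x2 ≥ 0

min z = -19x1 - 25x2

s.t.
  3x1 + 3x2 + s1 = 39
  3x1 + 3x2 + s2 = 40
  5x1 + 5x2 + s3 = 60
  3x1 + 5x2 + s4 = 50
  x1, x2, s1, s2, s3, s4 ≥ 0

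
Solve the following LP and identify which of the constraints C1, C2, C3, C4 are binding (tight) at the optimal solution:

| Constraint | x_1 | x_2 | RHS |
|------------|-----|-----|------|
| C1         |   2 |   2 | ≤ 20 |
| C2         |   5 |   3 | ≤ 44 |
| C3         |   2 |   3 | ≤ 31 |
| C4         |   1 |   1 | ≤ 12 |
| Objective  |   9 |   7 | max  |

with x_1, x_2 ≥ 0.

At x_1 = 7, x_2 = 3, compute slack b - a·x for each constraint:
  C1: 20 − 20 = 0  (binding)
  C2: 44 − 44 = 0  (binding)
  C3: 31 − 23 = 8  (slack)
  C4: 12 − 10 = 2  (slack)

Optimal: x_1 = 7, x_2 = 3
Binding: C1, C2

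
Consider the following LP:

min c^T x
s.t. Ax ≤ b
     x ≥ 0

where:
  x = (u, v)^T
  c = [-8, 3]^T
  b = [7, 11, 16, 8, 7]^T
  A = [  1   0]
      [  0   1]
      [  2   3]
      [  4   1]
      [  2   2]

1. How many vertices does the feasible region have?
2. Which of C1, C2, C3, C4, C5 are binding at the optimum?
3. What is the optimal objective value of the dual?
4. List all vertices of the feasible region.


1. 4
2. C4
3. -16
4. (0, 0), (2, 0), (1.5, 2), (0, 3.5)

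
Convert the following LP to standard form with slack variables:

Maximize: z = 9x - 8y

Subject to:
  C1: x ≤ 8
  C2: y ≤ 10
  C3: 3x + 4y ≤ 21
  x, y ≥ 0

max z = 9x - 8y

s.t.
  x + s1 = 8
  y + s2 = 10
  3x + 4y + s3 = 21
  x, y, s1, s2, s3 ≥ 0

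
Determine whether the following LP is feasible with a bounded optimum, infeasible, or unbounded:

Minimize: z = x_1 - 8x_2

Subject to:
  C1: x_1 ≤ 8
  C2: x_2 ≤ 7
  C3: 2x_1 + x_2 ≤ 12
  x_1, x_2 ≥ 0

Feasible with a bounded optimal solution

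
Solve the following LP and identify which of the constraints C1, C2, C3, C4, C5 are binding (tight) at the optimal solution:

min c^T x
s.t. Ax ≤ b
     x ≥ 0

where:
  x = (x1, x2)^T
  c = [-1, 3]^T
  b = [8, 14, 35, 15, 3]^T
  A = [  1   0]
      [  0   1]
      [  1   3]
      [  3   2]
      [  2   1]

At x1 = 1.5, x2 = 0, compute slack b - a·x for each constraint:
  C1: 8 − 1.5 = 6.5  (slack)
  C2: 14 − 0 = 14  (slack)
  C3: 35 − 1.5 = 33.5  (slack)
  C4: 15 − 4.5 = 10.5  (slack)
  C5: 3 − 3 = 0  (binding)

Optimal: x1 = 1.5, x2 = 0
Binding: C5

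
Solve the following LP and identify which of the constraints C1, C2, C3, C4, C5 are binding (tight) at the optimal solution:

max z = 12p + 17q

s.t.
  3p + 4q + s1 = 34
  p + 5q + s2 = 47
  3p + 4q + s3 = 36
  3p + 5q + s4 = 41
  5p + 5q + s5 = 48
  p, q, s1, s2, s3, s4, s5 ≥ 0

At p = 2, q = 7, compute slack b - a·x for each constraint:
  C1: 34 − 34 = 0  (binding)
  C2: 47 − 37 = 10  (slack)
  C3: 36 − 34 = 2  (slack)
  C4: 41 − 41 = 0  (binding)
  C5: 48 − 45 = 3  (slack)

Optimal: p = 2, q = 7
Binding: C1, C4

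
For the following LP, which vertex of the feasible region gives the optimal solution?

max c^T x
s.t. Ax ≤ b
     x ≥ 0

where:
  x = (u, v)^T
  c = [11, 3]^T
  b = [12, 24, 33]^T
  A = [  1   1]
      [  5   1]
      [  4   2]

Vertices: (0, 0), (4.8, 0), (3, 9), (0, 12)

Evaluate the objective at each vertex of the feasible region:
  z(0, 0) = 0
  z(4.8, 0) = 52.8
  z(3, 9) = 60  ←
  z(0, 12) = 36
The maximum is at u = 3, v = 9.

(3, 9)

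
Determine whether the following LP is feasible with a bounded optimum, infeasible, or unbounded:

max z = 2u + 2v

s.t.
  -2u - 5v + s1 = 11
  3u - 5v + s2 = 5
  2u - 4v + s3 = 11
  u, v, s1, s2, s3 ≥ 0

Unbounded (objective can increase without bound)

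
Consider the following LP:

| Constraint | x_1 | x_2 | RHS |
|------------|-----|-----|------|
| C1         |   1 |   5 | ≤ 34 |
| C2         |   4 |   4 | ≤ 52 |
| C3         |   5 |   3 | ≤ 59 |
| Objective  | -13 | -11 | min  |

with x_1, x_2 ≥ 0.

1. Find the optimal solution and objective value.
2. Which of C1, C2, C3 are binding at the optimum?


1. x_1 = 10, x_2 = 3, z = -163
2. C2, C3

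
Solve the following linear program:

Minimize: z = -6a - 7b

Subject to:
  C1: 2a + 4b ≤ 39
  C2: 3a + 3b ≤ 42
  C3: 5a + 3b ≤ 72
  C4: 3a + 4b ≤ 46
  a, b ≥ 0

Evaluate the objective at each vertex of the feasible region:
  z(0, 0) = 0
  z(14, 0) = -84
  z(10, 4) = -88  ←
  z(7, 6.25) = -85.75
  z(0, 9.75) = -68.25
The minimum is at a = 10, b = 4.

a = 10, b = 4, z = -88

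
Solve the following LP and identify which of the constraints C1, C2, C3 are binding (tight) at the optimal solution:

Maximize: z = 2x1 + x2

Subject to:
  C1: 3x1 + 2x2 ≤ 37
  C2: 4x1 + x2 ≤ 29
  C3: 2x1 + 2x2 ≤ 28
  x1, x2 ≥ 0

At x1 = 5, x2 = 9, compute slack b - a·x for each constraint:
  C1: 37 − 33 = 4  (slack)
  C2: 29 − 29 = 0  (binding)
  C3: 28 − 28 = 0  (binding)

Optimal: x1 = 5, x2 = 9
Binding: C2, C3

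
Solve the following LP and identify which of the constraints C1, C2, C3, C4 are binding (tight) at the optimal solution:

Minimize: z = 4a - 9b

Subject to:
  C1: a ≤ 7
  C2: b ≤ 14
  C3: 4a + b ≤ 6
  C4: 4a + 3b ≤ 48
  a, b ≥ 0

At a = 0, b = 6, compute slack b - a·x for each constraint:
  C1: 7 − 0 = 7  (slack)
  C2: 14 − 6 = 8  (slack)
  C3: 6 − 6 = 0  (binding)
  C4: 48 − 18 = 30  (slack)

Optimal: a = 0, b = 6
Binding: C3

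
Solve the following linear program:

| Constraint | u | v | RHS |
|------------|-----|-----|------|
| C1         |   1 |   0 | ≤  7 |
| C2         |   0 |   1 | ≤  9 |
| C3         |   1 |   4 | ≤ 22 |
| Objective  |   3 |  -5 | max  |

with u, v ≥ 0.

Evaluate the objective at each vertex of the feasible region:
  z(0, 0) = 0
  z(7, 0) = 21  ←
  z(7, 3.75) = 2.25
  z(0, 5.5) = -27.5
The maximum is at u = 7, v = 0.

u = 7, v = 0, z = 21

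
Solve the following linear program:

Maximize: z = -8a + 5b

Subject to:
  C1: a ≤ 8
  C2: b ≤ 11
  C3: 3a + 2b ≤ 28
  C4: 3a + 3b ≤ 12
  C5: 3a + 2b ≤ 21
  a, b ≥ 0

Evaluate the objective at each vertex of the feasible region:
  z(0, 0) = 0
  z(4, 0) = -32
  z(0, 4) = 20  ←
The maximum is at a = 0, b = 4.

a = 0, b = 4, z = 20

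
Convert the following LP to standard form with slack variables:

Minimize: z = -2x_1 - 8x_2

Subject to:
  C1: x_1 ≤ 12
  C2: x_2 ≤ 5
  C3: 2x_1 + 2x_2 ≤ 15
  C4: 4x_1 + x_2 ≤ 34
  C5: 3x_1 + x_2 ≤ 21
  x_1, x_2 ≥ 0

min z = -2x_1 - 8x_2

s.t.
  x_1 + s1 = 12
  x_2 + s2 = 5
  2x_1 + 2x_2 + s3 = 15
  4x_1 + x_2 + s4 = 34
  3x_1 + x_2 + s5 = 21
  x_1, x_2, s1, s2, s3, s4, s5 ≥ 0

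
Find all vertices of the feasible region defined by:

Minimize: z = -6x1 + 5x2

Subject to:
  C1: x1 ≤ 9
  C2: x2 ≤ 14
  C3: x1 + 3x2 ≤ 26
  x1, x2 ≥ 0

(0, 0), (9, 0), (9, 5.667), (0, 8.667)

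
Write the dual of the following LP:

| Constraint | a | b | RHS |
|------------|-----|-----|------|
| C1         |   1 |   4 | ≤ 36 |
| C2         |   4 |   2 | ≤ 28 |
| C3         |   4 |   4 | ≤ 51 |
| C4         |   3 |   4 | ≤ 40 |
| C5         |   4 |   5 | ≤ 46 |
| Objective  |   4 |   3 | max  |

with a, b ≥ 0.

Primal max cᵀx s.t. Ax ≤ b, x ≥ 0  →  Dual min bᵀy s.t. Aᵀy ≥ c, y ≥ 0.

Minimize: z = 36y1 + 28y2 + 51y3 + 40y4 + 46y5

Subject to:
  y1 + 4y2 + 4y3 + 3y4 + 4y5 ≥ 4
  4y1 + 2y2 + 4y3 + 4y4 + 5y5 ≥ 3
  y1, y2, y3, y4, y5 ≥ 0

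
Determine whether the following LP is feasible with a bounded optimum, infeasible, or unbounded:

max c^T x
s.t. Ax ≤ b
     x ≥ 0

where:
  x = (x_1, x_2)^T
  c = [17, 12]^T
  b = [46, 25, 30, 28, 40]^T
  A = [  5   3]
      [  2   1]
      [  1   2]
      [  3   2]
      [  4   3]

Feasible with a bounded optimal solution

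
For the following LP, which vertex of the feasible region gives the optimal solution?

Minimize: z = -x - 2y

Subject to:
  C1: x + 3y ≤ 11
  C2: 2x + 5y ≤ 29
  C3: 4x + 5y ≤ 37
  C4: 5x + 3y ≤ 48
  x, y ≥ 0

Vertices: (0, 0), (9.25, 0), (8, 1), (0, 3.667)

Evaluate the objective at each vertex of the feasible region:
  z(0, 0) = 0
  z(9.25, 0) = -9.25
  z(8, 1) = -10  ←
  z(0, 3.667) = -7.333
The minimum is at x = 8, y = 1.

(8, 1)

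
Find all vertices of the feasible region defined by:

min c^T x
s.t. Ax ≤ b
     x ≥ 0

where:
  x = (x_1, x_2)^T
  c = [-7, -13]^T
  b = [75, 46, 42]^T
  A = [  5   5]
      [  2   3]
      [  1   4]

(0, 0), (15, 0), (6, 9), (0, 10.5)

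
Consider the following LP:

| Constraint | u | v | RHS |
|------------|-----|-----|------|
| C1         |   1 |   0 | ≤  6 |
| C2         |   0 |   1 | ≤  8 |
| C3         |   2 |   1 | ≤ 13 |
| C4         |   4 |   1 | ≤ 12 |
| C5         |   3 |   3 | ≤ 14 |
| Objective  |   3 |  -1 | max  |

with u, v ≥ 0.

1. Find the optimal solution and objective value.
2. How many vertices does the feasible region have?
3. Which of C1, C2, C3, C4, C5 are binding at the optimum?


1. u = 3, v = 0, z = 9
2. 4
3. C4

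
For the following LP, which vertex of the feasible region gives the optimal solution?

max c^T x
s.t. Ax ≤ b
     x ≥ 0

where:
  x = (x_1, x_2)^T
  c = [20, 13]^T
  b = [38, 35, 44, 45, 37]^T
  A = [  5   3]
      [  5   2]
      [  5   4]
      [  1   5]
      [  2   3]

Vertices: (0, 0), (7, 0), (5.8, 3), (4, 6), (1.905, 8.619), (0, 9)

Evaluate the objective at each vertex of the feasible region:
  z(0, 0) = 0
  z(7, 0) = 140
  z(5.8, 3) = 155
  z(4, 6) = 158  ←
  z(1.905, 8.619) = 150.1
  z(0, 9) = 117
The maximum is at x_1 = 4, x_2 = 6.

(4, 6)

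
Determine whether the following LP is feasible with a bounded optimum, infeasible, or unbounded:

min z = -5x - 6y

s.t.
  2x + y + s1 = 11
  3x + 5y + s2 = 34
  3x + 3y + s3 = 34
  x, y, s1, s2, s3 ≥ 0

Feasible with a bounded optimal solution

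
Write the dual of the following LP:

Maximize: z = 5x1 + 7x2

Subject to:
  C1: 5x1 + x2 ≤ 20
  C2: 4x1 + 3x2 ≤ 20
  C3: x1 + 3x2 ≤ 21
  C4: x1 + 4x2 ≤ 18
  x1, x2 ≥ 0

Primal max cᵀx s.t. Ax ≤ b, x ≥ 0  →  Dual min bᵀy s.t. Aᵀy ≥ c, y ≥ 0.

Minimize: z = 20y1 + 20y2 + 21y3 + 18y4

Subject to:
  5y1 + 4y2 + y3 + y4 ≥ 5
  y1 + 3y2 + 3y3 + 4y4 ≥ 7
  y1, y2, y3, y4 ≥ 0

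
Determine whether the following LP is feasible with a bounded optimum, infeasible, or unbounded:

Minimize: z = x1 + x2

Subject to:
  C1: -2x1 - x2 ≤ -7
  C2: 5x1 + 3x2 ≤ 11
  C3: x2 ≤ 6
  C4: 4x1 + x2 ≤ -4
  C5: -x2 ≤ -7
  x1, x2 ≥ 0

Infeasible (no feasible solution exists)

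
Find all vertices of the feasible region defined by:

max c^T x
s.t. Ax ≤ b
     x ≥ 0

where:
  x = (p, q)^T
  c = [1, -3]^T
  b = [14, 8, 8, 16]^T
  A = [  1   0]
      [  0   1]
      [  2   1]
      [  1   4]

(0, 0), (4, 0), (2.286, 3.429), (0, 4)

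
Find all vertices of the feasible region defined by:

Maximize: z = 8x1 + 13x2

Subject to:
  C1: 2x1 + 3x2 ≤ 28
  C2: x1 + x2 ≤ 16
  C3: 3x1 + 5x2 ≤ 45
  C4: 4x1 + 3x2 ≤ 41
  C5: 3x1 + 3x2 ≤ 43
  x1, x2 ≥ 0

(0, 0), (10.25, 0), (6.5, 5), (5, 6), (0, 9)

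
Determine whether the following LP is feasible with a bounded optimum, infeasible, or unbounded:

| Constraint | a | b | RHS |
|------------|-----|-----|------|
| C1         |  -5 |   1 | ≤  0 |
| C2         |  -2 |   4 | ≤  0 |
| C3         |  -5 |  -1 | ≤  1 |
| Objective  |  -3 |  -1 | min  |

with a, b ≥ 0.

Unbounded (objective can decrease without bound)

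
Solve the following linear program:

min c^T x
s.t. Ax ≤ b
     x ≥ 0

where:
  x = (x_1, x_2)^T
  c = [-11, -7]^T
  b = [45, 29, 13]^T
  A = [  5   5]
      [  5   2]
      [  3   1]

Evaluate the objective at each vertex of the feasible region:
  z(0, 0) = 0
  z(4.333, 0) = -47.67
  z(2, 7) = -71  ←
  z(0, 9) = -63
The minimum is at x_1 = 2, x_2 = 7.

x_1 = 2, x_2 = 7, z = -71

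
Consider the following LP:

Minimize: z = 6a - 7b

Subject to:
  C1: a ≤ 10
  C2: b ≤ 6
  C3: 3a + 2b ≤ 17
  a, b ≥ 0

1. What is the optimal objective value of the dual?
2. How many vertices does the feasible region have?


1. -42
2. 4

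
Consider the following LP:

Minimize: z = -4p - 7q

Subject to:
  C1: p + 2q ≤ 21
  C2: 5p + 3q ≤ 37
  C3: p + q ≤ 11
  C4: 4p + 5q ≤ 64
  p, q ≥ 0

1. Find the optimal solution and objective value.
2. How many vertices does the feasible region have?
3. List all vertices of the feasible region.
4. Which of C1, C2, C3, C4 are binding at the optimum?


1. p = 1, q = 10, z = -74
2. 5
3. (0, 0), (7.4, 0), (2, 9), (1, 10), (0, 10.5)
4. C1, C3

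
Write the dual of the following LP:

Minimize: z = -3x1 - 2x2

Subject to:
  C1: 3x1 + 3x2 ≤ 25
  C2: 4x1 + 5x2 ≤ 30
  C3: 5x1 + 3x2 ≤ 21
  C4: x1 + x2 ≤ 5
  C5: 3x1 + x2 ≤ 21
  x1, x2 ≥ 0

Primal min cᵀx s.t. Ax ≤ b, x ≥ 0  →  Dual max −bᵀy s.t. Aᵀy ≥ −c, y ≥ 0.

Maximize: z = -25y1 - 30y2 - 21y3 - 5y4 - 21y5

Subject to:
  3y1 + 4y2 + 5y3 + y4 + 3y5 ≥ 3
  3y1 + 5y2 + 3y3 + y4 + y5 ≥ 2
  y1, y2, y3, y4, y5 ≥ 0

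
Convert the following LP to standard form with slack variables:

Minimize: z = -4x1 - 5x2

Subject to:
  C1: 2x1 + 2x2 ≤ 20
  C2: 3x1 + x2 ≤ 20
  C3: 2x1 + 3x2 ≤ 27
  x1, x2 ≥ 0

min z = -4x1 - 5x2

s.t.
  2x1 + 2x2 + s1 = 20
  3x1 + x2 + s2 = 20
  2x1 + 3x2 + s3 = 27
  x1, x2, s1, s2, s3 ≥ 0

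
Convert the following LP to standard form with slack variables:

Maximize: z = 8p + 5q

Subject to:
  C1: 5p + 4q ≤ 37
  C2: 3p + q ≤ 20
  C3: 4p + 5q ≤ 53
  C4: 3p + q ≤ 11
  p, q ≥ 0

max z = 8p + 5q

s.t.
  5p + 4q + s1 = 37
  3p + q + s2 = 20
  4p + 5q + s3 = 53
  3p + q + s4 = 11
  p, q, s1, s2, s3, s4 ≥ 0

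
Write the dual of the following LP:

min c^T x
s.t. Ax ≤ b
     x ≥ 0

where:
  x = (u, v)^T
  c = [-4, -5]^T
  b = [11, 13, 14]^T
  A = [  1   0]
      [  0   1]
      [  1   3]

Primal min cᵀx s.t. Ax ≤ b, x ≥ 0  →  Dual max −bᵀy s.t. Aᵀy ≥ −c, y ≥ 0.

Maximize: z = -11y1 - 13y2 - 14y3

Subject to:
  y1 + y3 ≥ 4
  y2 + 3y3 ≥ 5
  y1, y2, y3 ≥ 0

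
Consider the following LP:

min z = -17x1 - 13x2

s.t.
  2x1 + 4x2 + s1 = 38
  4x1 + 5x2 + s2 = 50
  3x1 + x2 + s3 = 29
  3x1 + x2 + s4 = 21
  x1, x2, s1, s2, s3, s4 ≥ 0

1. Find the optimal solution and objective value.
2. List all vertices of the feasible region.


1. x1 = 5, x2 = 6, z = -163
2. (0, 0), (7, 0), (5, 6), (1.667, 8.667), (0, 9.5)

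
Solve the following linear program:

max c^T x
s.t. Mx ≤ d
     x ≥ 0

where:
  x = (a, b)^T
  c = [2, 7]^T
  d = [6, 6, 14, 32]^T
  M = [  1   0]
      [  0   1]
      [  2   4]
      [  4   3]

Evaluate the objective at each vertex of the feasible region:
  z(0, 0) = 0
  z(6, 0) = 12
  z(6, 0.5) = 15.5
  z(0, 3.5) = 24.5  ←
The maximum is at a = 0, b = 3.5.

a = 0, b = 3.5, z = 24.5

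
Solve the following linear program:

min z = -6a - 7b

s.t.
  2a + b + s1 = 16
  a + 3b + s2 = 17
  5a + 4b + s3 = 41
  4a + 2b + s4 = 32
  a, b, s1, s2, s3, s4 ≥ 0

Evaluate the objective at each vertex of the feasible region:
  z(0, 0) = 0
  z(8, 0) = -48
  z(7.667, 0.6667) = -50.67
  z(5, 4) = -58  ←
  z(0, 5.667) = -39.67
The minimum is at a = 5, b = 4.

a = 5, b = 4, z = -58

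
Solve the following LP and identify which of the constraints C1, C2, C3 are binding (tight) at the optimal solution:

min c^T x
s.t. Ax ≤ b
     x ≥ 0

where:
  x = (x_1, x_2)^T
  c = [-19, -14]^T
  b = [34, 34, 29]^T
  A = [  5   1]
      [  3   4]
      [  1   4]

At x_1 = 6, x_2 = 4, compute slack b - a·x for each constraint:
  C1: 34 − 34 = 0  (binding)
  C2: 34 − 34 = 0  (binding)
  C3: 29 − 22 = 7  (slack)

Optimal: x_1 = 6, x_2 = 4
Binding: C1, C2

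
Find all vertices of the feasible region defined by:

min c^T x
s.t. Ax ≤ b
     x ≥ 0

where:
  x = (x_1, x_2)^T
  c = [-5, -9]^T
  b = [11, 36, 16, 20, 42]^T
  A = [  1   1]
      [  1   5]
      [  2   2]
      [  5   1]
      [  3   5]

(0, 0), (4, 0), (3, 5), (1, 7), (0, 7.2)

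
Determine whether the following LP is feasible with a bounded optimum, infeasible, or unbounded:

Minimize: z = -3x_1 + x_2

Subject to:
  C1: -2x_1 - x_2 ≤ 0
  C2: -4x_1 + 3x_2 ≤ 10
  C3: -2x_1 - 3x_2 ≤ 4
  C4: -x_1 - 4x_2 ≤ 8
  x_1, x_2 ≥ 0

Unbounded (objective can decrease without bound)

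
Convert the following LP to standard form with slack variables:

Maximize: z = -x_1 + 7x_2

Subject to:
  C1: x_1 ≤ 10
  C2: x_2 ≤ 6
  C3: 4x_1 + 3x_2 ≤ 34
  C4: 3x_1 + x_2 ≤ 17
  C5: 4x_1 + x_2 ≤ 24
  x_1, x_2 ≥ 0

max z = -x_1 + 7x_2

s.t.
  x_1 + s1 = 10
  x_2 + s2 = 6
  4x_1 + 3x_2 + s3 = 34
  3x_1 + x_2 + s4 = 17
  4x_1 + x_2 + s5 = 24
  x_1, x_2, s1, s2, s3, s4, s5 ≥ 0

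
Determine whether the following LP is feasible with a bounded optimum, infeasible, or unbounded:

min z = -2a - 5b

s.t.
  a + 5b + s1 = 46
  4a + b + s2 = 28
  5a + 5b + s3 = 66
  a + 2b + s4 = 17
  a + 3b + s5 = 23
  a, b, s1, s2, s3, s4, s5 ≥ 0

Feasible with a bounded optimal solution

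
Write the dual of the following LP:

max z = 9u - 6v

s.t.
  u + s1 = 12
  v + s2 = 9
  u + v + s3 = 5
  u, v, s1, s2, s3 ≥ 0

Primal max cᵀx s.t. Ax ≤ b, x ≥ 0  →  Dual min bᵀy s.t. Aᵀy ≥ c, y ≥ 0.

Minimize: z = 12y1 + 9y2 + 5y3

Subject to:
  y1 + y3 ≥ 9
  y2 + y3 ≥ -6
  y1, y2, y3 ≥ 0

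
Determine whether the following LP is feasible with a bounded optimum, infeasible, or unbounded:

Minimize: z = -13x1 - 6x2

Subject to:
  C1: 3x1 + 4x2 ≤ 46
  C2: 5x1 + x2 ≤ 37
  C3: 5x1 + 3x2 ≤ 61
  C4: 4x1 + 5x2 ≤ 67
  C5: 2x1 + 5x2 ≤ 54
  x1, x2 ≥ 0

Feasible with a bounded optimal solution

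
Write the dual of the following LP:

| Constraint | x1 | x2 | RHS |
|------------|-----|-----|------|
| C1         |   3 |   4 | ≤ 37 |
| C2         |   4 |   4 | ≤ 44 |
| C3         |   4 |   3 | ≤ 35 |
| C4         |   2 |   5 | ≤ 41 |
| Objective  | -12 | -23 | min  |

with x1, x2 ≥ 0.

Primal min cᵀx s.t. Ax ≤ b, x ≥ 0  →  Dual max −bᵀy s.t. Aᵀy ≥ −c, y ≥ 0.

Maximize: z = -37y1 - 44y2 - 35y3 - 41y4

Subject to:
  3y1 + 4y2 + 4y3 + 2y4 ≥ 12
  4y1 + 4y2 + 3y3 + 5y4 ≥ 23
  y1, y2, y3, y4 ≥ 0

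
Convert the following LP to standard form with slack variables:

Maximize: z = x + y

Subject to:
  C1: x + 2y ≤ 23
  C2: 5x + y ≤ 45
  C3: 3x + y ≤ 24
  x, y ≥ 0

max z = x + y

s.t.
  x + 2y + s1 = 23
  5x + y + s2 = 45
  3x + y + s3 = 24
  x, y, s1, s2, s3 ≥ 0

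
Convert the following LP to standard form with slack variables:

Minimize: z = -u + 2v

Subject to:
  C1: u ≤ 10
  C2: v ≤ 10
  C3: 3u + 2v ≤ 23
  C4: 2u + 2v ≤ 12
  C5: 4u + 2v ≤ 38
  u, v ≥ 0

min z = -u + 2v

s.t.
  u + s1 = 10
  v + s2 = 10
  3u + 2v + s3 = 23
  2u + 2v + s4 = 12
  4u + 2v + s5 = 38
  u, v, s1, s2, s3, s4, s5 ≥ 0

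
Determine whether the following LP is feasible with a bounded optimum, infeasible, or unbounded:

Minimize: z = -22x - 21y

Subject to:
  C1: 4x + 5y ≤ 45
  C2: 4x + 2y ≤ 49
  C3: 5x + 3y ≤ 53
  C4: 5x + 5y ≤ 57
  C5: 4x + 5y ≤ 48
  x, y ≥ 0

Feasible with a bounded optimal solution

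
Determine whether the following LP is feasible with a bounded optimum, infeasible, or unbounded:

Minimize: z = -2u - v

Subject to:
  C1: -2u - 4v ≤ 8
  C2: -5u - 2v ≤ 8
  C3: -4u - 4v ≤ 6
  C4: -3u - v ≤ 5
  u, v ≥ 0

Unbounded (objective can decrease without bound)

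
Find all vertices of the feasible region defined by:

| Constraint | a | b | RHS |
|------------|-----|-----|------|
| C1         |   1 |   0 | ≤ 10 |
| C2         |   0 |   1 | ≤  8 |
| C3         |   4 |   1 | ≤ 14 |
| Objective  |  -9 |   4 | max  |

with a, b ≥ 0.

(0, 0), (3.5, 0), (1.5, 8), (0, 8)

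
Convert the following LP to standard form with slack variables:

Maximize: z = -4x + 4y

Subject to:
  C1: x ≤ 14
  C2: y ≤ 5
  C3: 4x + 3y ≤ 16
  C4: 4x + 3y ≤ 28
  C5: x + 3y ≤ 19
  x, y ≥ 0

max z = -4x + 4y

s.t.
  x + s1 = 14
  y + s2 = 5
  4x + 3y + s3 = 16
  4x + 3y + s4 = 28
  x + 3y + s5 = 19
  x, y, s1, s2, s3, s4, s5 ≥ 0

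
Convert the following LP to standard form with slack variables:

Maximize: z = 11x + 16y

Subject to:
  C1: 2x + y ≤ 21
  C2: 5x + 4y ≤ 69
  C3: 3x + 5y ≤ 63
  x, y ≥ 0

max z = 11x + 16y

s.t.
  2x + y + s1 = 21
  5x + 4y + s2 = 69
  3x + 5y + s3 = 63
  x, y, s1, s2, s3 ≥ 0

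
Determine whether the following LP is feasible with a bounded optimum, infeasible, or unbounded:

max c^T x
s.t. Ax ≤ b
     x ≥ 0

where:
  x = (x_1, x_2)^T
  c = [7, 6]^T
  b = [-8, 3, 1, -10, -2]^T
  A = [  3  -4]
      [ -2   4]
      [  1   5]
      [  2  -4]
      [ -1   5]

Infeasible (no feasible solution exists)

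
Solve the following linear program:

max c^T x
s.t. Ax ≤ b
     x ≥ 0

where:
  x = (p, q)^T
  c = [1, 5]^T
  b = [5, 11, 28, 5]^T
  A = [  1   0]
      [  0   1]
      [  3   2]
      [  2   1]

Evaluate the objective at each vertex of the feasible region:
  z(0, 0) = 0
  z(2.5, 0) = 2.5
  z(0, 5) = 25  ←
The maximum is at p = 0, q = 5.

p = 0, q = 5, z = 25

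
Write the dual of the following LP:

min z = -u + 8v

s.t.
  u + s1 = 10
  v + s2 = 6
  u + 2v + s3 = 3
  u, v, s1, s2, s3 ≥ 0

Primal min cᵀx s.t. Ax ≤ b, x ≥ 0  →  Dual max −bᵀy s.t. Aᵀy ≥ −c, y ≥ 0.

Maximize: z = -10y1 - 6y2 - 3y3

Subject to:
  y1 + y3 ≥ 1
  y2 + 2y3 ≥ -8
  y1, y2, y3 ≥ 0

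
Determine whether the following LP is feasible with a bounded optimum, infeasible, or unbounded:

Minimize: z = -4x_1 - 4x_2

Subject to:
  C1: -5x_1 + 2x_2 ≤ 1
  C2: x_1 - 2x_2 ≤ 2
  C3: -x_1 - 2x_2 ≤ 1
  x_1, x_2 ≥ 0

Unbounded (objective can decrease without bound)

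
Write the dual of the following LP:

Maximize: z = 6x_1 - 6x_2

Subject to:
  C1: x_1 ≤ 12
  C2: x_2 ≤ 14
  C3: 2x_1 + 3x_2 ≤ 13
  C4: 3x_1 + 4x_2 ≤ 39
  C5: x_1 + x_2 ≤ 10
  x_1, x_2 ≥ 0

Primal max cᵀx s.t. Ax ≤ b, x ≥ 0  →  Dual min bᵀy s.t. Aᵀy ≥ c, y ≥ 0.

Minimize: z = 12y1 + 14y2 + 13y3 + 39y4 + 10y5

Subject to:
  y1 + 2y3 + 3y4 + y5 ≥ 6
  y2 + 3y3 + 4y4 + y5 ≥ -6
  y1, y2, y3, y4, y5 ≥ 0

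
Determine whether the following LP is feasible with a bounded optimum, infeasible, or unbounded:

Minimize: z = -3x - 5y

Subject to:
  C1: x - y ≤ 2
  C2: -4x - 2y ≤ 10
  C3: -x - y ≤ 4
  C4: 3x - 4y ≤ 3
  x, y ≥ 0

Unbounded (objective can decrease without bound)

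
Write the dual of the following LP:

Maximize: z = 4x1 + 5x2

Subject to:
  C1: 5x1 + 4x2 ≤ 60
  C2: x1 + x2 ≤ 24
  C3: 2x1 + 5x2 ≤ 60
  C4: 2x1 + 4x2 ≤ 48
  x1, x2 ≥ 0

Primal max cᵀx s.t. Ax ≤ b, x ≥ 0  →  Dual min bᵀy s.t. Aᵀy ≥ c, y ≥ 0.

Minimize: z = 60y1 + 24y2 + 60y3 + 48y4

Subject to:
  5y1 + y2 + 2y3 + 2y4 ≥ 4
  4y1 + y2 + 5y3 + 4y4 ≥ 5
  y1, y2, y3, y4 ≥ 0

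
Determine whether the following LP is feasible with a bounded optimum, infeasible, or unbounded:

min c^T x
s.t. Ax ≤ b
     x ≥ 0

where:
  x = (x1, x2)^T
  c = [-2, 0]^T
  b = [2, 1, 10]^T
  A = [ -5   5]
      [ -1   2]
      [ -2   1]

Unbounded (objective can decrease without bound)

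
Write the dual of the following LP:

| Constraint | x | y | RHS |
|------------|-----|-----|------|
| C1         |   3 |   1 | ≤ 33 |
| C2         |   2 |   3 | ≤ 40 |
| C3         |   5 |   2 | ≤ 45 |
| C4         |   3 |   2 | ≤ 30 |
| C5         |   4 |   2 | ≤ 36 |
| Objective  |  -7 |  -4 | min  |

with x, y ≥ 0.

Primal min cᵀx s.t. Ax ≤ b, x ≥ 0  →  Dual max −bᵀy s.t. Aᵀy ≥ −c, y ≥ 0.

Maximize: z = -33y1 - 40y2 - 45y3 - 30y4 - 36y5

Subject to:
  3y1 + 2y2 + 5y3 + 3y4 + 4y5 ≥ 7
  y1 + 3y2 + 2y3 + 2y4 + 2y5 ≥ 4
  y1, y2, y3, y4, y5 ≥ 0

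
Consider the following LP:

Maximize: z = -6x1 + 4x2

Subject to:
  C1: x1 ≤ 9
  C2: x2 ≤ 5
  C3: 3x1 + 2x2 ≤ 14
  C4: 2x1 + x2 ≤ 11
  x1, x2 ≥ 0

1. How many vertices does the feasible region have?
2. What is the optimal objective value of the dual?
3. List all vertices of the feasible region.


1. 4
2. 20
3. (0, 0), (4.667, 0), (1.333, 5), (0, 5)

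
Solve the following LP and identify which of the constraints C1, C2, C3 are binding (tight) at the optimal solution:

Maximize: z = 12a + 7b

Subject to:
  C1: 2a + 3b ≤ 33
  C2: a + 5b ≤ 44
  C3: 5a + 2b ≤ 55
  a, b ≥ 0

At a = 9, b = 5, compute slack b - a·x for each constraint:
  C1: 33 − 33 = 0  (binding)
  C2: 44 − 34 = 10  (slack)
  C3: 55 − 55 = 0  (binding)

Optimal: a = 9, b = 5
Binding: C1, C3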